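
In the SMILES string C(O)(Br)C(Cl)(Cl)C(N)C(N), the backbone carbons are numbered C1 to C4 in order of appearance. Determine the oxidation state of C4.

-1

Assign +1 per bond to O/N/halogen, −1 per bond to H or an electropositive element, and 0 per bond to carbon.
C4 has one bond to C (0), one bond to H (-1), one bond to N (+1), one bond to H (-1).
Oxidation state = 0 − 1 + 1 − 1 = -1.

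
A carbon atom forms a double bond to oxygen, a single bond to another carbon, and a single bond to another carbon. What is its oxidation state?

+2

Count +1 for every bond to an atom more electronegative than carbon and −1 for every bond to one less electronegative; C–C bonds are 0.
The carbon has one bond to C (0), one bond to C (0), a double bond to O (2×+1 = +2).
Oxidation state = 0 + 0 + 2 = +2.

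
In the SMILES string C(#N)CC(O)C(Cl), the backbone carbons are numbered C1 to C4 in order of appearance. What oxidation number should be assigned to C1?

C1 has one bond to C (0), a triple bond to N (3×+1 = +3).
Oxidation state = 0 + 3 = +3.

+3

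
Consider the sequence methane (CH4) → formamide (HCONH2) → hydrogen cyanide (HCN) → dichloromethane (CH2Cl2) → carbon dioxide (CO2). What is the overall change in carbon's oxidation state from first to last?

+8

Carbon oxidation states along the series — methane: -4, formamide: +2, hydrogen cyanide: +2, dichloromethane: 0, carbon dioxide: +4.
Net change = +4 − (-4) = +8.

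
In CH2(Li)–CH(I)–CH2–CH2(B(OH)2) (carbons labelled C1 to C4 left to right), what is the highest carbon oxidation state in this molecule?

Tallying each carbon's bonds:
C1: 1C, 2H, 1Li → 0 − 2 − 1 = -3
C2: 2C, 1H, 1I → 0 − 1 + 1 = 0
C3: 2C, 2H → 0 − 2 = -2
C4: 1C, 2H, 1B → 0 − 2 − 1 = -3
The highest value is 0.

0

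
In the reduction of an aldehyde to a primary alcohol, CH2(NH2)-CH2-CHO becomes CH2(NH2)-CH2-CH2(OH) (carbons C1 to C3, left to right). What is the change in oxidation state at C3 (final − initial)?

-2

Before: C3 has 1 bond to C, 1 bond to H, 2 bonds to O → oxidation state +1.
After: C3 has 1 bond to C, 2 bonds to H, 1 bond to O → oxidation state -1.
Δ = -1 − (+1) = -2, so this is a reduction at C3.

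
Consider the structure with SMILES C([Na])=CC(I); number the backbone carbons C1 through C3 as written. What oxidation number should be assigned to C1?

C1 has a double bond to C (2×0 = 0), one bond to Na (-1), one bond to H (-1).
Oxidation state = 0 − 1 − 1 = -2.

-2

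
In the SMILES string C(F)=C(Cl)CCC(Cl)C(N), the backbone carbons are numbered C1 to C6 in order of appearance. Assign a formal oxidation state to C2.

C2 has a double bond to C (2×0 = 0), one bond to C (0), one bond to Cl (+1).
Oxidation state = 0 + 0 + 1 = +1.

+1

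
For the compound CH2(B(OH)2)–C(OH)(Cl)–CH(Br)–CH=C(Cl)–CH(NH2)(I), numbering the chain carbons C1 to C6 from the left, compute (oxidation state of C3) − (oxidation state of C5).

C3: 2C, 1H, 1Br → 0 − 1 + 1 = 0
C5: 3C, 1Cl → 0 + 1 = +1
Difference: 0 − (+1) = -1.

-1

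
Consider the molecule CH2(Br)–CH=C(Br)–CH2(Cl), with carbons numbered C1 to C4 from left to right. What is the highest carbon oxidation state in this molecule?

Tallying each carbon's bonds:
C1: 1C, 2H, 1Br → 0 − 2 + 1 = -1
C2: 3C, 1H → 0 − 1 = -1
C3: 3C, 1Br → 0 + 1 = +1
C4: 1C, 2H, 1Cl → 0 − 2 + 1 = -1
The highest value is +1.

+1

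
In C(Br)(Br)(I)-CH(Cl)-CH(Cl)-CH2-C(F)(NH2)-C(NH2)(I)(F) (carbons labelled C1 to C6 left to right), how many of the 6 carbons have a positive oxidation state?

Tallying each carbon's bonds:
C1: 1C, 2Br, 1I → 0 + 2 + 1 = +3
C2: 2C, 1H, 1Cl → 0 − 1 + 1 = 0
C3: 2C, 1H, 1Cl → 0 − 1 + 1 = 0
C4: 2C, 2H → 0 − 2 = -2
C5: 2C, 1N, 1F → 0 + 1 + 1 = +2
C6: 1C, 1N, 1F, 1I → 0 + 1 + 1 + 1 = +3
3 carbons (C1, C5, C6) meet the condition.

3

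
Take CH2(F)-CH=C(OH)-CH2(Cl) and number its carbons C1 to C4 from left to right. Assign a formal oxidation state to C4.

-1

C4 has one bond to C (0), one bond to H (-1), one bond to H (-1), one bond to Cl (+1).
Oxidation state = 0 − 1 − 1 + 1 = -1.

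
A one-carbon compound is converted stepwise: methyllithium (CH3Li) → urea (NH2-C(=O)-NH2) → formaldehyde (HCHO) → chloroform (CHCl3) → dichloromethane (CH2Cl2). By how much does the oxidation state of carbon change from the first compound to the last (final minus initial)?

+4

Carbon oxidation states along the series — methyllithium: -4, urea: +4, formaldehyde: 0, chloroform: +2, dichloromethane: 0.
Net change = 0 − (-4) = +4.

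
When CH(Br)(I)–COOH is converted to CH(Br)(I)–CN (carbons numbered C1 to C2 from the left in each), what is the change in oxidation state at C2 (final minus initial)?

0

Before: C2 has 1 bond to C, 3 bonds to O → oxidation state +3.
After: C2 has 1 bond to C, 3 bonds to N → oxidation state +3.
Δ = +3 − (+3) = 0, so no net redox change at C2.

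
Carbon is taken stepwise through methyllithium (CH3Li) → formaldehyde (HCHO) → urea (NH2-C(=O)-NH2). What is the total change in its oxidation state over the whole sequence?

Carbon oxidation states along the series — methyllithium: -4, formaldehyde: 0, urea: +4.
Net change = +4 − (-4) = +8.

+8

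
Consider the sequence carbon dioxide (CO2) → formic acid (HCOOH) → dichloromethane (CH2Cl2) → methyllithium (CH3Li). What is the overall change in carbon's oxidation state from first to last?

Carbon oxidation states along the series — carbon dioxide: +4, formic acid: +2, dichloromethane: 0, methyllithium: -4.
Net change = -4 − (+4) = -8.

-8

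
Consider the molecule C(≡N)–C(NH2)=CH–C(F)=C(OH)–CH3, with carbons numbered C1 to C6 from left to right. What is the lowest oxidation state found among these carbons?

Count +1 for every bond to an atom more electronegative than carbon and −1 for every bond to one less electronegative; C–C bonds are 0. Tallying each carbon:
C1: 1C, 3N → 0 + 3 = +3
C2: 3C, 1N → 0 + 1 = +1
C3: 3C, 1H → 0 − 1 = -1
C4: 3C, 1F → 0 + 1 = +1
C5: 3C, 1O → 0 + 1 = +1
C6: 1C, 3H → 0 − 3 = -3
The lowest value is -3.

-3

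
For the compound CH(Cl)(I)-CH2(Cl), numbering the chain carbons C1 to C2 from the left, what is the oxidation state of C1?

+1

Each bond to a more electronegative atom (O, N, halogen) counts +1, each bond to a less electronegative atom (H, metal, B, Si) counts −1, and each C–C bond counts 0.
C1 has one bond to C (0), one bond to Cl (+1), one bond to I (+1), one bond to H (-1).
Oxidation state = 0 + 1 + 1 − 1 = +1.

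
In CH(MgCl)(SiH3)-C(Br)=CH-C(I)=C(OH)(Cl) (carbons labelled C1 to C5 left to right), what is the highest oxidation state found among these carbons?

+2

Tallying each carbon's bonds:
C1: 1C, 1H, 1Mg, 1Si → 0 − 1 − 1 − 1 = -3
C2: 3C, 1Br → 0 + 1 = +1
C3: 3C, 1H → 0 − 1 = -1
C4: 3C, 1I → 0 + 1 = +1
C5: 2C, 1O, 1Cl → 0 + 1 + 1 = +2
The highest value is +2.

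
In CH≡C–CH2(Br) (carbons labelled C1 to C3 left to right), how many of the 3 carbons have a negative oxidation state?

2

Count +1 for every bond to an atom more electronegative than carbon and −1 for every bond to one less electronegative; C–C bonds are 0. Tallying each carbon:
C1: 3C, 1H → 0 − 1 = -1
C2: 4C → 0 = 0
C3: 1C, 2H, 1Br → 0 − 2 + 1 = -1
2 carbons (C1, C3) meet the condition.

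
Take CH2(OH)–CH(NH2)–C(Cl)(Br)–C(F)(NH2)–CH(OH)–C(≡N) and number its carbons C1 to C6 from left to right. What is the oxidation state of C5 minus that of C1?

+1

C5: 2C, 1H, 1O → 0 − 1 + 1 = 0
C1: 1C, 2H, 1O → 0 − 2 + 1 = -1
Difference: 0 − (-1) = +1.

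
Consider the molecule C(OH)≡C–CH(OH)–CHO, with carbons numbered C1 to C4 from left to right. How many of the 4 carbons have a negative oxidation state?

0

Assign +1 per bond to O/N/halogen, −1 per bond to H or an electropositive element, and 0 per bond to carbon. Tallying each carbon:
C1: 3C, 1O → 0 + 1 = +1
C2: 4C → 0 = 0
C3: 2C, 1H, 1O → 0 − 1 + 1 = 0
C4: 1C, 1H, 2O → 0 − 1 + 2 = +1
0 carbons meet the condition.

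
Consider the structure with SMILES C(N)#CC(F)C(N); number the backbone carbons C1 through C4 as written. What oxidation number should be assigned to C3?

0

C3 has one bond to C (0), one bond to C (0), one bond to F (+1), one bond to H (-1).
Oxidation state = 0 + 0 + 1 − 1 = 0.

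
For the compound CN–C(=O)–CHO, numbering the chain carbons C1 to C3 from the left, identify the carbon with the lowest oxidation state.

Assign +1 per bond to O/N/halogen, −1 per bond to H or an electropositive element, and 0 per bond to carbon. Tallying each carbon:
C1: 1C, 3N → 0 + 3 = +3
C2: 2C, 2O → 0 + 2 = +2
C3: 1C, 1H, 2O → 0 − 1 + 2 = +1
The most reduced carbon is C3 at +1.

C3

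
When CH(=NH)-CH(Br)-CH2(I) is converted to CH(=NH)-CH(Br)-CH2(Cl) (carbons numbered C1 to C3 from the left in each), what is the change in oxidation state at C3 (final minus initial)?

0

Before: C3 has 1 bond to C, 2 bonds to H, 1 bond to I → oxidation state -1.
After: C3 has 1 bond to C, 2 bonds to H, 1 bond to Cl → oxidation state -1.
Δ = -1 − (-1) = 0, so no net redox change at C3.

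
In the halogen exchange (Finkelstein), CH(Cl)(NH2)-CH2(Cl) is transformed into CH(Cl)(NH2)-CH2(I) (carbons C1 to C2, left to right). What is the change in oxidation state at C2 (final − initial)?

0

Before: C2 has 1 bond to C, 2 bonds to H, 1 bond to Cl → oxidation state -1.
After: C2 has 1 bond to C, 2 bonds to H, 1 bond to I → oxidation state -1.
Δ = -1 − (-1) = 0, so no net redox change at C2.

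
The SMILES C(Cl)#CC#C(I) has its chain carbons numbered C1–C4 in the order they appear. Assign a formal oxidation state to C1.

+1

C1 has a triple bond to C (3×0 = 0), one bond to Cl (+1).
Oxidation state = 0 + 1 = +1.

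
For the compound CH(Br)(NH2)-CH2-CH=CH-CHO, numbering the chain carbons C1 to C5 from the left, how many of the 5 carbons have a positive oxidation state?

2

Count +1 for every bond to an atom more electronegative than carbon and −1 for every bond to one less electronegative; C–C bonds are 0. Tallying each carbon:
C1: 1C, 1H, 1N, 1Br → 0 − 1 + 1 + 1 = +1
C2: 2C, 2H → 0 − 2 = -2
C3: 3C, 1H → 0 − 1 = -1
C4: 3C, 1H → 0 − 1 = -1
C5: 1C, 1H, 2O → 0 − 1 + 2 = +1
2 carbons (C1, C5) meet the condition.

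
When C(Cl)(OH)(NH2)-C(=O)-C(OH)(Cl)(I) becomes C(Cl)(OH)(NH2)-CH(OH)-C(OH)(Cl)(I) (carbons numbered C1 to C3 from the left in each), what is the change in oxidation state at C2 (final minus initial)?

-2

Before: C2 has 2 bonds to C, 2 bonds to O → oxidation state +2.
After: C2 has 2 bonds to C, 1 bond to H, 1 bond to O → oxidation state 0.
Δ = 0 − (+2) = -2, so this is a reduction at C2.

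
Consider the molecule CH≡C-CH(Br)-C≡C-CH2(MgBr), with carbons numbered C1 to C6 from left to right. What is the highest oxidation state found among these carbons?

0

Tallying each carbon's bonds:
C1: 3C, 1H → 0 − 1 = -1
C2: 4C → 0 = 0
C3: 2C, 1H, 1Br → 0 − 1 + 1 = 0
C4: 4C → 0 = 0
C5: 4C → 0 = 0
C6: 1C, 2H, 1Mg → 0 − 2 − 1 = -3
The highest value is 0.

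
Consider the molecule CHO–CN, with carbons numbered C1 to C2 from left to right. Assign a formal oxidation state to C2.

+3

C2 has one bond to C (0), a triple bond to N (3×+1 = +3).
Oxidation state = 0 + 3 = +3.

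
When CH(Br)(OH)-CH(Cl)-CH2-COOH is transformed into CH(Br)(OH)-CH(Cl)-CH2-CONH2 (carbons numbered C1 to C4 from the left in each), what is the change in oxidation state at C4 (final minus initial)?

0

Before: C4 has 1 bond to C, 3 bonds to O → oxidation state +3.
After: C4 has 1 bond to C, 2 bonds to O, 1 bond to N → oxidation state +3.
Δ = +3 − (+3) = 0, so no net redox change at C4.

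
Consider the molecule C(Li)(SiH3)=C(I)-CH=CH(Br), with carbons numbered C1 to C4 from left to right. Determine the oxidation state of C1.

Count +1 for every bond to an atom more electronegative than carbon and −1 for every bond to one less electronegative; C–C bonds are 0.
C1 has a double bond to C (2×0 = 0), one bond to Li (-1), one bond to Si (-1).
Oxidation state = 0 − 1 − 1 = -2.

-2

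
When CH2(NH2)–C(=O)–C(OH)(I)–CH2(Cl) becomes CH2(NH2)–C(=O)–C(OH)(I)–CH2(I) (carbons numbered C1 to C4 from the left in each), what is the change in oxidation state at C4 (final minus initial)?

Before: C4 has 1 bond to C, 2 bonds to H, 1 bond to Cl → oxidation state -1.
After: C4 has 1 bond to C, 2 bonds to H, 1 bond to I → oxidation state -1.
Δ = -1 − (-1) = 0, so no net redox change at C4.

0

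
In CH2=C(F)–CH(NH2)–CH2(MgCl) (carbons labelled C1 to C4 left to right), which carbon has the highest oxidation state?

C2

Tallying each carbon's bonds:
C1: 2C, 2H → 0 − 2 = -2
C2: 3C, 1F → 0 + 1 = +1
C3: 2C, 1H, 1N → 0 − 1 + 1 = 0
C4: 1C, 2H, 1Mg → 0 − 2 − 1 = -3
The most oxidised carbon is C2 at +1.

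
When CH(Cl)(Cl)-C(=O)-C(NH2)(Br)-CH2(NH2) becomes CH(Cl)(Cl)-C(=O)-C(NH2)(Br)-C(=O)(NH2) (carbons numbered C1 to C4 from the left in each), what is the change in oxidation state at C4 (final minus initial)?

Before: C4 has 1 bond to C, 2 bonds to H, 1 bond to N → oxidation state -1.
After: C4 has 1 bond to C, 2 bonds to O, 1 bond to N → oxidation state +3.
Δ = +3 − (-1) = +4, so this is an oxidation at C4.

+4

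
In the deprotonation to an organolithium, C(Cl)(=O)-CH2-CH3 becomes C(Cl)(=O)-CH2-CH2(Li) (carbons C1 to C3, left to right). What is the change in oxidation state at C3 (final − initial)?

0

Before: C3 has 1 bond to C, 3 bonds to H → oxidation state -3.
After: C3 has 1 bond to C, 2 bonds to H, 1 bond to Li → oxidation state -3.
Δ = -3 − (-3) = 0, so no net redox change at C3.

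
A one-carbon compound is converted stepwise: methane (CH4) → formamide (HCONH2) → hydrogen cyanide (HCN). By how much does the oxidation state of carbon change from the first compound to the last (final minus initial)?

Carbon oxidation states along the series — methane: -4, formamide: +2, hydrogen cyanide: +2.
Net change = +2 − (-4) = +6.

+6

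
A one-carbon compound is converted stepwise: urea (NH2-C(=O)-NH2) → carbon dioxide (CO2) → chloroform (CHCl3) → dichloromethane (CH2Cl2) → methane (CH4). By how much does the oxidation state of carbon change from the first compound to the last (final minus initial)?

-8

Carbon oxidation states along the series — urea: +4, carbon dioxide: +4, chloroform: +2, dichloromethane: 0, methane: -4.
Net change = -4 − (+4) = -8.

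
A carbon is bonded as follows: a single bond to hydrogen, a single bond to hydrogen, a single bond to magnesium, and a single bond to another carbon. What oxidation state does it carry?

-3

The carbon has one bond to C (0), one bond to H (-1), one bond to Mg (-1), one bond to H (-1).
Oxidation state = 0 − 1 − 1 − 1 = -3.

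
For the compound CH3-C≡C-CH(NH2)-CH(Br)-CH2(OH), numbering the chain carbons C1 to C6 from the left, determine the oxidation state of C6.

-1

Bonds to more-electronegative neighbours contribute +1 each, bonds to H or metals contribute −1 each, and C–C bonds contribute 0.
C6 has one bond to C (0), one bond to H (-1), one bond to H (-1), one bond to O (+1).
Oxidation state = 0 − 1 − 1 + 1 = -1.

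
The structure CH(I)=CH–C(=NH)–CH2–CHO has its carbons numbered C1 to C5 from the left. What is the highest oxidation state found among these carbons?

+2

Bonds to more-electronegative neighbours contribute +1 each, bonds to H or metals contribute −1 each, and C–C bonds contribute 0. Tallying each carbon:
C1: 2C, 1H, 1I → 0 − 1 + 1 = 0
C2: 3C, 1H → 0 − 1 = -1
C3: 2C, 2N → 0 + 2 = +2
C4: 2C, 2H → 0 − 2 = -2
C5: 1C, 1H, 2O → 0 − 1 + 2 = +1
The highest value is +2.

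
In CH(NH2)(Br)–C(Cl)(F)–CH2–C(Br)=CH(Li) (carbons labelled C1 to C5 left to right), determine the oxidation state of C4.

C4 has one bond to C (0), a double bond to C (2×0 = 0), one bond to Br (+1).
Oxidation state = 0 + 0 + 1 = +1.

+1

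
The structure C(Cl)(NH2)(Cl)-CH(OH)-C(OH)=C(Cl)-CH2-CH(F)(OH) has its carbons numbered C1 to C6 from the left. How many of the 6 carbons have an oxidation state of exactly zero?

Tallying each carbon's bonds:
C1: 1C, 1N, 2Cl → 0 + 1 + 2 = +3
C2: 2C, 1H, 1O → 0 − 1 + 1 = 0
C3: 3C, 1O → 0 + 1 = +1
C4: 3C, 1Cl → 0 + 1 = +1
C5: 2C, 2H → 0 − 2 = -2
C6: 1C, 1H, 1O, 1F → 0 − 1 + 1 + 1 = +1
1 carbon (C2) meets the condition.

1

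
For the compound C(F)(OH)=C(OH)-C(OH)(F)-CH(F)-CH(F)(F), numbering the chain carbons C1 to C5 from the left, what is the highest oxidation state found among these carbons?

+2

Bonds to more-electronegative neighbours contribute +1 each, bonds to H or metals contribute −1 each, and C–C bonds contribute 0. Tallying each carbon:
C1: 2C, 1O, 1F → 0 + 1 + 1 = +2
C2: 3C, 1O → 0 + 1 = +1
C3: 2C, 1O, 1F → 0 + 1 + 1 = +2
C4: 2C, 1H, 1F → 0 − 1 + 1 = 0
C5: 1C, 1H, 2F → 0 − 1 + 2 = +1
The highest value is +2.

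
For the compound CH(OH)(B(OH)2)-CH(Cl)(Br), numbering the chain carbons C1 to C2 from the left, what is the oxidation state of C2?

C2 has one bond to C (0), one bond to Cl (+1), one bond to H (-1), one bond to Br (+1).
Oxidation state = 0 + 1 − 1 + 1 = +1.

+1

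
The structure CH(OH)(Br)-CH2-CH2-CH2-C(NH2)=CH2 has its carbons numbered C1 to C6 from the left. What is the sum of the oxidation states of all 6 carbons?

-6

Bonds to more-electronegative neighbours contribute +1 each, bonds to H or metals contribute −1 each, and C–C bonds contribute 0. Tallying each carbon:
C1: 1C, 1H, 1O, 1Br → 0 − 1 + 1 + 1 = +1
C2: 2C, 2H → 0 − 2 = -2
C3: 2C, 2H → 0 − 2 = -2
C4: 2C, 2H → 0 − 2 = -2
C5: 3C, 1N → 0 + 1 = +1
C6: 2C, 2H → 0 − 2 = -2
Sum = +1 − 2 − 2 − 2 + 1 − 2 = -6.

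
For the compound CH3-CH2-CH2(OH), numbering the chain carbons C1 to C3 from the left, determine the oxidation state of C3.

Assign +1 per bond to O/N/halogen, −1 per bond to H or an electropositive element, and 0 per bond to carbon.
C3 has one bond to C (0), one bond to H (-1), one bond to O (+1), one bond to H (-1).
Oxidation state = 0 − 1 + 1 − 1 = -1.

-1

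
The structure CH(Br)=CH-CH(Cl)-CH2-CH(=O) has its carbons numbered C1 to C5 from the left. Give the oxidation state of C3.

0

C3 has one bond to C (0), one bond to C (0), one bond to H (-1), one bond to Cl (+1).
Oxidation state = 0 + 0 − 1 + 1 = 0.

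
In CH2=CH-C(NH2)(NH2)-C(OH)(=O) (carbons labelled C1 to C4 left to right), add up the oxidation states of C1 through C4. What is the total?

Each bond to a more electronegative atom (O, N, halogen) counts +1, each bond to a less electronegative atom (H, metal, B, Si) counts −1, and each C–C bond counts 0. Tallying each carbon:
C1: 2C, 2H → 0 − 2 = -2
C2: 3C, 1H → 0 − 1 = -1
C3: 2C, 2N → 0 + 2 = +2
C4: 1C, 3O → 0 + 3 = +3
Sum = -2 − 1 + 2 + 3 = +2.

+2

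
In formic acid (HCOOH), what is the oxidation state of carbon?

Each bond to a more electronegative atom (O, N, halogen) counts +1, each bond to a less electronegative atom (H, metal, B, Si) counts −1, and each C–C bond counts 0.
The carbon has one bond to H (-1), a double bond to O (2×+1 = +2), one bond to O (+1).
Oxidation state = -1 + 2 + 1 = +2.

+2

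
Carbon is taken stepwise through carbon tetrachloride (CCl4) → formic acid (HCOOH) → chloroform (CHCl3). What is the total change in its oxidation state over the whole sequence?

-2

Carbon oxidation states along the series — carbon tetrachloride: +4, formic acid: +2, chloroform: +2.
Net change = +2 − (+4) = -2.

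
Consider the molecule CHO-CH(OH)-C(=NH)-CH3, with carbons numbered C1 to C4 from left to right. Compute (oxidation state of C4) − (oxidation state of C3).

-5

C4: 1C, 3H → 0 − 3 = -3
C3: 2C, 2N → 0 + 2 = +2
Difference: -3 − (+2) = -5.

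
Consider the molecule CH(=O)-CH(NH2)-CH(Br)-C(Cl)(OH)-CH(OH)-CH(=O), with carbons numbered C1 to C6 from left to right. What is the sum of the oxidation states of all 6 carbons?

Tallying each carbon's bonds:
C1: 1C, 1H, 2O → 0 − 1 + 2 = +1
C2: 2C, 1H, 1N → 0 − 1 + 1 = 0
C3: 2C, 1H, 1Br → 0 − 1 + 1 = 0
C4: 2C, 1O, 1Cl → 0 + 1 + 1 = +2
C5: 2C, 1H, 1O → 0 − 1 + 1 = 0
C6: 1C, 1H, 2O → 0 − 1 + 2 = +1
Sum = +1 + 0 + 0 + 2 + 0 + 1 = +4.

+4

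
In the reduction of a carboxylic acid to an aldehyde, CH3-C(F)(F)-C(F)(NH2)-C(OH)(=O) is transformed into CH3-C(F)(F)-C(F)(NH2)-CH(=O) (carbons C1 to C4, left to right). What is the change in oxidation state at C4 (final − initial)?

-2

Before: C4 has 1 bond to C, 3 bonds to O → oxidation state +3.
After: C4 has 1 bond to C, 1 bond to H, 2 bonds to O → oxidation state +1.
Δ = +1 − (+3) = -2, so this is a reduction at C4.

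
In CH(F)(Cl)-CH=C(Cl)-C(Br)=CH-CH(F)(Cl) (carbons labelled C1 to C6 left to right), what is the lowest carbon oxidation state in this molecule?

-1

Tallying each carbon's bonds:
C1: 1C, 1H, 1F, 1Cl → 0 − 1 + 1 + 1 = +1
C2: 3C, 1H → 0 − 1 = -1
C3: 3C, 1Cl → 0 + 1 = +1
C4: 3C, 1Br → 0 + 1 = +1
C5: 3C, 1H → 0 − 1 = -1
C6: 1C, 1H, 1F, 1Cl → 0 − 1 + 1 + 1 = +1
The lowest value is -1.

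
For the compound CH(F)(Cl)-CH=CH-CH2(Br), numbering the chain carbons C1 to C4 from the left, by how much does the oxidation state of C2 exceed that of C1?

C2: 3C, 1H → 0 − 1 = -1
C1: 1C, 1H, 1F, 1Cl → 0 − 1 + 1 + 1 = +1
Difference: -1 − (+1) = -2.

-2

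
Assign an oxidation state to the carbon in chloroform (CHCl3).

The carbon has one bond to H (-1), one bond to Cl (+1), one bond to Cl (+1), one bond to Cl (+1).
Oxidation state = -1 + 1 + 1 + 1 = +2.

+2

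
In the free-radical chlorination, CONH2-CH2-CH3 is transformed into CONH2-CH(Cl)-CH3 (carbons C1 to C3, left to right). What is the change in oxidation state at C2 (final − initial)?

Before: C2 has 2 bonds to C, 2 bonds to H → oxidation state -2.
After: C2 has 2 bonds to C, 1 bond to H, 1 bond to Cl → oxidation state 0.
Δ = 0 − (-2) = +2, so this is an oxidation at C2.

+2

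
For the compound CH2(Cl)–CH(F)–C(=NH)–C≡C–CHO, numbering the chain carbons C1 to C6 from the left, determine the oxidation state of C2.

0

Assign +1 per bond to O/N/halogen, −1 per bond to H or an electropositive element, and 0 per bond to carbon.
C2 has one bond to C (0), one bond to C (0), one bond to H (-1), one bond to F (+1).
Oxidation state = 0 + 0 − 1 + 1 = 0.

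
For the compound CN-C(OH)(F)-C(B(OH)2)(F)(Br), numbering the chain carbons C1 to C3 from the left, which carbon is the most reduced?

C3

Tallying each carbon's bonds:
C1: 1C, 3N → 0 + 3 = +3
C2: 2C, 1O, 1F → 0 + 1 + 1 = +2
C3: 1C, 1F, 1Br, 1B → 0 + 1 + 1 − 1 = +1
The most reduced carbon is C3 at +1.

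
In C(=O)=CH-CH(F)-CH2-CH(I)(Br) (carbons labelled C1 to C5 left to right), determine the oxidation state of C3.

0

Bonds to more-electronegative neighbours contribute +1 each, bonds to H or metals contribute −1 each, and C–C bonds contribute 0.
C3 has one bond to C (0), one bond to C (0), one bond to F (+1), one bond to H (-1).
Oxidation state = 0 + 0 + 1 − 1 = 0.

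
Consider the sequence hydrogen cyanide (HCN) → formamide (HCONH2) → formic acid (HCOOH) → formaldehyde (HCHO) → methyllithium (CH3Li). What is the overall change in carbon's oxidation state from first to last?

Carbon oxidation states along the series — hydrogen cyanide: +2, formamide: +2, formic acid: +2, formaldehyde: 0, methyllithium: -4.
Net change = -4 − (+2) = -6.

-6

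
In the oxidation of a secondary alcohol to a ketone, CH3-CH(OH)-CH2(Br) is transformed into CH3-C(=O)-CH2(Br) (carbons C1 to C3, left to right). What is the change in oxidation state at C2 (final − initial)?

Before: C2 has 2 bonds to C, 1 bond to H, 1 bond to O → oxidation state 0.
After: C2 has 2 bonds to C, 2 bonds to O → oxidation state +2.
Δ = +2 − (0) = +2, so this is an oxidation at C2.

+2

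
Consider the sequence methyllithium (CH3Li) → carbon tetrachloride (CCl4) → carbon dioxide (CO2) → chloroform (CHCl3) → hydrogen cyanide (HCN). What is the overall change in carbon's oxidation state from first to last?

Carbon oxidation states along the series — methyllithium: -4, carbon tetrachloride: +4, carbon dioxide: +4, chloroform: +2, hydrogen cyanide: +2.
Net change = +2 − (-4) = +6.

+6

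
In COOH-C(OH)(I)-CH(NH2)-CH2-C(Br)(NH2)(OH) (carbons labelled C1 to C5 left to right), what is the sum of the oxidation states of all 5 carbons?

Assign +1 per bond to O/N/halogen, −1 per bond to H or an electropositive element, and 0 per bond to carbon. Tallying each carbon:
C1: 1C, 3O → 0 + 3 = +3
C2: 2C, 1O, 1I → 0 + 1 + 1 = +2
C3: 2C, 1H, 1N → 0 − 1 + 1 = 0
C4: 2C, 2H → 0 − 2 = -2
C5: 1C, 1O, 1N, 1Br → 0 + 1 + 1 + 1 = +3
Sum = +3 + 2 + 0 − 2 + 3 = +6.

+6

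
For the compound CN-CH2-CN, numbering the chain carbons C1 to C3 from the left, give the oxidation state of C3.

+3

C3 has one bond to C (0), a triple bond to N (3×+1 = +3).
Oxidation state = 0 + 3 = +3.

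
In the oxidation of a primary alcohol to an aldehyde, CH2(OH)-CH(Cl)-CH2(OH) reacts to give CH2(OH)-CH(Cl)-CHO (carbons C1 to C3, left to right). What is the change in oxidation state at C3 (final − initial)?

+2

Before: C3 has 1 bond to C, 2 bonds to H, 1 bond to O → oxidation state -1.
After: C3 has 1 bond to C, 1 bond to H, 2 bonds to O → oxidation state +1.
Δ = +1 − (-1) = +2, so this is an oxidation at C3.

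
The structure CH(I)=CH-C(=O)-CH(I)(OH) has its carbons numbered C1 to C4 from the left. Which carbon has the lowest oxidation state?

Tallying each carbon's bonds:
C1: 2C, 1H, 1I → 0 − 1 + 1 = 0
C2: 3C, 1H → 0 − 1 = -1
C3: 2C, 2O → 0 + 2 = +2
C4: 1C, 1H, 1O, 1I → 0 − 1 + 1 + 1 = +1
The most reduced carbon is C2 at -1.

C2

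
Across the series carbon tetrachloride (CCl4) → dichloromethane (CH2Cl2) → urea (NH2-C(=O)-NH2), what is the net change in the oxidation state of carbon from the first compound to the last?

0

Carbon oxidation states along the series — carbon tetrachloride: +4, dichloromethane: 0, urea: +4.
Net change = +4 − (+4) = 0.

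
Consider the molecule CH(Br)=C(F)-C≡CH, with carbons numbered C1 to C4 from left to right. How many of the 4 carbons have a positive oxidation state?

Each bond to a more electronegative atom (O, N, halogen) counts +1, each bond to a less electronegative atom (H, metal, B, Si) counts −1, and each C–C bond counts 0. Tallying each carbon:
C1: 2C, 1H, 1Br → 0 − 1 + 1 = 0
C2: 3C, 1F → 0 + 1 = +1
C3: 4C → 0 = 0
C4: 3C, 1H → 0 − 1 = -1
1 carbon (C2) meets the condition.

1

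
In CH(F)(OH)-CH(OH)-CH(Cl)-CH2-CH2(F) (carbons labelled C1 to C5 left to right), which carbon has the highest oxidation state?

C1

Tallying each carbon's bonds:
C1: 1C, 1H, 1O, 1F → 0 − 1 + 1 + 1 = +1
C2: 2C, 1H, 1O → 0 − 1 + 1 = 0
C3: 2C, 1H, 1Cl → 0 − 1 + 1 = 0
C4: 2C, 2H → 0 − 2 = -2
C5: 1C, 2H, 1F → 0 − 2 + 1 = -1
The most oxidised carbon is C1 at +1.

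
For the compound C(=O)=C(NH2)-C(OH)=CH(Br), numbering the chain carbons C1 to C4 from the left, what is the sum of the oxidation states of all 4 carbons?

+4

Tallying each carbon's bonds:
C1: 2C, 2O → 0 + 2 = +2
C2: 3C, 1N → 0 + 1 = +1
C3: 3C, 1O → 0 + 1 = +1
C4: 2C, 1H, 1Br → 0 − 1 + 1 = 0
Sum = +2 + 1 + 1 + 0 = +4.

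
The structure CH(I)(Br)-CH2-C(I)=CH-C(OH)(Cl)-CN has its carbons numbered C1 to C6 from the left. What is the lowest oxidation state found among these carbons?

Tallying each carbon's bonds:
C1: 1C, 1H, 1Br, 1I → 0 − 1 + 1 + 1 = +1
C2: 2C, 2H → 0 − 2 = -2
C3: 3C, 1I → 0 + 1 = +1
C4: 3C, 1H → 0 − 1 = -1
C5: 2C, 1O, 1Cl → 0 + 1 + 1 = +2
C6: 1C, 3N → 0 + 3 = +3
The lowest value is -2.

-2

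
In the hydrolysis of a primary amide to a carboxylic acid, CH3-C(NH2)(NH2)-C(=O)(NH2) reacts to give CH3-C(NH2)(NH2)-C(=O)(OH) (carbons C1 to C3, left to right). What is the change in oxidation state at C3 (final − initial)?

Before: C3 has 1 bond to C, 2 bonds to O, 1 bond to N → oxidation state +3.
After: C3 has 1 bond to C, 3 bonds to O → oxidation state +3.
Δ = +3 − (+3) = 0, so no net redox change at C3.

0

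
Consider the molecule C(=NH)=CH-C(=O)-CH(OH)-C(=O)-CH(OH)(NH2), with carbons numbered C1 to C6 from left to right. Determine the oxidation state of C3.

Assign +1 per bond to O/N/halogen, −1 per bond to H or an electropositive element, and 0 per bond to carbon.
C3 has one bond to C (0), one bond to C (0), a double bond to O (2×+1 = +2).
Oxidation state = 0 + 0 + 2 = +2.

+2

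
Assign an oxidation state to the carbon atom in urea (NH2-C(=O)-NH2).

+4

The carbon has one bond to N (+1), a double bond to O (2×+1 = +2), one bond to N (+1).
Oxidation state = +1 + 2 + 1 = +4.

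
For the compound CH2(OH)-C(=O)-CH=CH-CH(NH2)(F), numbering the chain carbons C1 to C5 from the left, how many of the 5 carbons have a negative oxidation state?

3

Count +1 for every bond to an atom more electronegative than carbon and −1 for every bond to one less electronegative; C–C bonds are 0. Tallying each carbon:
C1: 1C, 2H, 1O → 0 − 2 + 1 = -1
C2: 2C, 2O → 0 + 2 = +2
C3: 3C, 1H → 0 − 1 = -1
C4: 3C, 1H → 0 − 1 = -1
C5: 1C, 1H, 1N, 1F → 0 − 1 + 1 + 1 = +1
3 carbons (C1, C3, C4) meet the condition.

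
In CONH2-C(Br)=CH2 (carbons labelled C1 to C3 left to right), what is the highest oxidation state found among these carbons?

Assign +1 per bond to O/N/halogen, −1 per bond to H or an electropositive element, and 0 per bond to carbon. Tallying each carbon:
C1: 1C, 2O, 1N → 0 + 2 + 1 = +3
C2: 3C, 1Br → 0 + 1 = +1
C3: 2C, 2H → 0 − 2 = -2
The highest value is +3.

+3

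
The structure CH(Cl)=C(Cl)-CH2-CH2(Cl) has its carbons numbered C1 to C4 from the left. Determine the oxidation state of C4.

-1

C4 has one bond to C (0), one bond to H (-1), one bond to Cl (+1), one bond to H (-1).
Oxidation state = 0 − 1 + 1 − 1 = -1.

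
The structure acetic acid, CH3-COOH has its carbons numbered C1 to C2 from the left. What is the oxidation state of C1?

Each bond to a more electronegative atom (O, N, halogen) counts +1, each bond to a less electronegative atom (H, metal, B, Si) counts −1, and each C–C bond counts 0.
C1 has one bond to H (-1), one bond to H (-1), one bond to H (-1), one bond to C (0).
Oxidation state = -1 − 1 − 1 + 0 = -3.

-3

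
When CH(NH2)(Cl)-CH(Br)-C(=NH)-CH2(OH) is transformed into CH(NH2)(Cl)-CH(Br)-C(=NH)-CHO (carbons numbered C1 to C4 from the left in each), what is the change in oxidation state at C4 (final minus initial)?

+2

Before: C4 has 1 bond to C, 2 bonds to H, 1 bond to O → oxidation state -1.
After: C4 has 1 bond to C, 1 bond to H, 2 bonds to O → oxidation state +1.
Δ = +1 − (-1) = +2, so this is an oxidation at C4.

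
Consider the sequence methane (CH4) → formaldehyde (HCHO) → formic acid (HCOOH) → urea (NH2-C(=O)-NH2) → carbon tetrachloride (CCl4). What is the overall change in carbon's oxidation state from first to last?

+8

Carbon oxidation states along the series — methane: -4, formaldehyde: 0, formic acid: +2, urea: +4, carbon tetrachloride: +4.
Net change = +4 − (-4) = +8.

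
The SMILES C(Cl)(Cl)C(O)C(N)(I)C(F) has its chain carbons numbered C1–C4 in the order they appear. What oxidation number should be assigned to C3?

C3 has one bond to C (0), one bond to C (0), one bond to N (+1), one bond to I (+1).
Oxidation state = 0 + 0 + 1 + 1 = +2.

+2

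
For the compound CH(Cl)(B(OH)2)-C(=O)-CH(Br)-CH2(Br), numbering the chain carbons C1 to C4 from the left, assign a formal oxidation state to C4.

C4 has one bond to C (0), one bond to H (-1), one bond to Br (+1), one bond to H (-1).
Oxidation state = 0 − 1 + 1 − 1 = -1.

-1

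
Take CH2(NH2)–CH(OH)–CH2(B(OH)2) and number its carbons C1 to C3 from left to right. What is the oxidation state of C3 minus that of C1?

-2

C3: 1C, 2H, 1B → 0 − 2 − 1 = -3
C1: 1C, 2H, 1N → 0 − 2 + 1 = -1
Difference: -3 − (-1) = -2.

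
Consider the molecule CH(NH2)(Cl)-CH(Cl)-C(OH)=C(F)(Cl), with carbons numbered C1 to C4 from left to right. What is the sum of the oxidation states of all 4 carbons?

+4

Bonds to more-electronegative neighbours contribute +1 each, bonds to H or metals contribute −1 each, and C–C bonds contribute 0. Tallying each carbon:
C1: 1C, 1H, 1N, 1Cl → 0 − 1 + 1 + 1 = +1
C2: 2C, 1H, 1Cl → 0 − 1 + 1 = 0
C3: 3C, 1O → 0 + 1 = +1
C4: 2C, 1F, 1Cl → 0 + 1 + 1 = +2
Sum = +1 + 0 + 1 + 2 = +4.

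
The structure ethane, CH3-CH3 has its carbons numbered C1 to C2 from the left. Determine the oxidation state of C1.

Bonds to more-electronegative neighbours contribute +1 each, bonds to H or metals contribute −1 each, and C–C bonds contribute 0.
C1 has one bond to H (-1), one bond to H (-1), one bond to H (-1), one bond to C (0).
Oxidation state = -1 − 1 − 1 + 0 = -3.

-3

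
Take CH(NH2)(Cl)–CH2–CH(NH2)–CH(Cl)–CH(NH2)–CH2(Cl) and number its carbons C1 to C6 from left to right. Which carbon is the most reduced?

Tallying each carbon's bonds:
C1: 1C, 1H, 1N, 1Cl → 0 − 1 + 1 + 1 = +1
C2: 2C, 2H → 0 − 2 = -2
C3: 2C, 1H, 1N → 0 − 1 + 1 = 0
C4: 2C, 1H, 1Cl → 0 − 1 + 1 = 0
C5: 2C, 1H, 1N → 0 − 1 + 1 = 0
C6: 1C, 2H, 1Cl → 0 − 2 + 1 = -1
The most reduced carbon is C2 at -2.

C2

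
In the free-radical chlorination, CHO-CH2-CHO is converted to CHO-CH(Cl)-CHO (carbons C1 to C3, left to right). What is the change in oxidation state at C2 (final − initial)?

+2

Before: C2 has 2 bonds to C, 2 bonds to H → oxidation state -2.
After: C2 has 2 bonds to C, 1 bond to H, 1 bond to Cl → oxidation state 0.
Δ = 0 − (-2) = +2, so this is an oxidation at C2.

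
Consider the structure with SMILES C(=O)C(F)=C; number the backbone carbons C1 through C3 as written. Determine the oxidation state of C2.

+1

Assign +1 per bond to O/N/halogen, −1 per bond to H or an electropositive element, and 0 per bond to carbon.
C2 has one bond to C (0), a double bond to C (2×0 = 0), one bond to F (+1).
Oxidation state = 0 + 0 + 1 = +1.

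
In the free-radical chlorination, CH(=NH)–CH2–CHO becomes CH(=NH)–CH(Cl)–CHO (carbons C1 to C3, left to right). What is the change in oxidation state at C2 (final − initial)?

Before: C2 has 2 bonds to C, 2 bonds to H → oxidation state -2.
After: C2 has 2 bonds to C, 1 bond to H, 1 bond to Cl → oxidation state 0.
Δ = 0 − (-2) = +2, so this is an oxidation at C2.

+2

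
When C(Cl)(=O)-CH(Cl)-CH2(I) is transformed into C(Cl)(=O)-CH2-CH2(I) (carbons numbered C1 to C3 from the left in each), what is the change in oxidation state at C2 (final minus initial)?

-2

Before: C2 has 2 bonds to C, 1 bond to H, 1 bond to Cl → oxidation state 0.
After: C2 has 2 bonds to C, 2 bonds to H → oxidation state -2.
Δ = -2 − (0) = -2, so this is a reduction at C2.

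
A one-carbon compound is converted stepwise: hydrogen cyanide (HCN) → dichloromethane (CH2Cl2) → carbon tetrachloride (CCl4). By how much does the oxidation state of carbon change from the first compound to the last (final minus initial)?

+2

Carbon oxidation states along the series — hydrogen cyanide: +2, dichloromethane: 0, carbon tetrachloride: +4.
Net change = +4 − (+2) = +2.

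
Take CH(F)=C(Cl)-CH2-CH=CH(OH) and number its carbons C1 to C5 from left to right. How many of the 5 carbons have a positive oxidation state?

1

Each bond to a more electronegative atom (O, N, halogen) counts +1, each bond to a less electronegative atom (H, metal, B, Si) counts −1, and each C–C bond counts 0. Tallying each carbon:
C1: 2C, 1H, 1F → 0 − 1 + 1 = 0
C2: 3C, 1Cl → 0 + 1 = +1
C3: 2C, 2H → 0 − 2 = -2
C4: 3C, 1H → 0 − 1 = -1
C5: 2C, 1H, 1O → 0 − 1 + 1 = 0
1 carbon (C2) meets the condition.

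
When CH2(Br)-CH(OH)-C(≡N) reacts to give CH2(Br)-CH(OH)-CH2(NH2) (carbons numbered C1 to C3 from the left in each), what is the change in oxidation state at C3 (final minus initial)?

Before: C3 has 1 bond to C, 3 bonds to N → oxidation state +3.
After: C3 has 1 bond to C, 2 bonds to H, 1 bond to N → oxidation state -1.
Δ = -1 − (+3) = -4, so this is a reduction at C3.

-4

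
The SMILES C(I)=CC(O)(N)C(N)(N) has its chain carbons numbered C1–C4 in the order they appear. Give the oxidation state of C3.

+2

C3 has one bond to C (0), one bond to C (0), one bond to O (+1), one bond to N (+1).
Oxidation state = 0 + 0 + 1 + 1 = +2.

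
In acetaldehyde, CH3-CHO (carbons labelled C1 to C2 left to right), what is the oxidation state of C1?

C1 has one bond to H (-1), one bond to H (-1), one bond to H (-1), one bond to C (0).
Oxidation state = -1 − 1 − 1 + 0 = -3.

-3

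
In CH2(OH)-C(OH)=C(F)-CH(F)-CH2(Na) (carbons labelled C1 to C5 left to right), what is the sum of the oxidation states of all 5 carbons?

-2

Assign +1 per bond to O/N/halogen, −1 per bond to H or an electropositive element, and 0 per bond to carbon. Tallying each carbon:
C1: 1C, 2H, 1O → 0 − 2 + 1 = -1
C2: 3C, 1O → 0 + 1 = +1
C3: 3C, 1F → 0 + 1 = +1
C4: 2C, 1H, 1F → 0 − 1 + 1 = 0
C5: 1C, 2H, 1Na → 0 − 2 − 1 = -3
Sum = -1 + 1 + 1 + 0 − 3 = -2.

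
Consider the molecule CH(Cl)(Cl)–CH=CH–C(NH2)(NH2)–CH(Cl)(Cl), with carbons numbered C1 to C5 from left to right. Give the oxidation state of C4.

Count +1 for every bond to an atom more electronegative than carbon and −1 for every bond to one less electronegative; C–C bonds are 0.
C4 has one bond to C (0), one bond to C (0), one bond to N (+1), one bond to N (+1).
Oxidation state = 0 + 0 + 1 + 1 = +2.

+2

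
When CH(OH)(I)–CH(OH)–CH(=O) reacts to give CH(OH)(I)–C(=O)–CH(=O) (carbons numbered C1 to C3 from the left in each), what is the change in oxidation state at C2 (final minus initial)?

Before: C2 has 2 bonds to C, 1 bond to H, 1 bond to O → oxidation state 0.
After: C2 has 2 bonds to C, 2 bonds to O → oxidation state +2.
Δ = +2 − (0) = +2, so this is an oxidation at C2.

+2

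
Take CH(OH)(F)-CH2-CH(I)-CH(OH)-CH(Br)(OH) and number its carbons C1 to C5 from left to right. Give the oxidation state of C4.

Assign +1 per bond to O/N/halogen, −1 per bond to H or an electropositive element, and 0 per bond to carbon.
C4 has one bond to C (0), one bond to C (0), one bond to O (+1), one bond to H (-1).
Oxidation state = 0 + 0 + 1 − 1 = 0.

0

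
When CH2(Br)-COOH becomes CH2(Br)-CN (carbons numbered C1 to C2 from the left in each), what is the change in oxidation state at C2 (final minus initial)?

0

Before: C2 has 1 bond to C, 3 bonds to O → oxidation state +3.
After: C2 has 1 bond to C, 3 bonds to N → oxidation state +3.
Δ = +3 − (+3) = 0, so no net redox change at C2.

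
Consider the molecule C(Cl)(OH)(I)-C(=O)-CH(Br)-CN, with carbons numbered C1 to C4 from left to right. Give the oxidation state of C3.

0

C3 has one bond to C (0), one bond to C (0), one bond to H (-1), one bond to Br (+1).
Oxidation state = 0 + 0 − 1 + 1 = 0.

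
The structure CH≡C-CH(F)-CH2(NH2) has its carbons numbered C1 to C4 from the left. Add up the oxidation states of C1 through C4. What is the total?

Tallying each carbon's bonds:
C1: 3C, 1H → 0 − 1 = -1
C2: 4C → 0 = 0
C3: 2C, 1H, 1F → 0 − 1 + 1 = 0
C4: 1C, 2H, 1N → 0 − 2 + 1 = -1
Sum = -1 + 0 + 0 − 1 = -2.

-2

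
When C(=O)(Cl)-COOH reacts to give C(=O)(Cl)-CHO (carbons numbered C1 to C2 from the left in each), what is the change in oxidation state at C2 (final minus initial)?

Before: C2 has 1 bond to C, 3 bonds to O → oxidation state +3.
After: C2 has 1 bond to C, 1 bond to H, 2 bonds to O → oxidation state +1.
Δ = +1 − (+3) = -2, so this is a reduction at C2.

-2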